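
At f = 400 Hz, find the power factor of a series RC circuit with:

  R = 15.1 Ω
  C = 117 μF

Step 1 — Angular frequency: ω = 2π·f = 2π·400 = 2513 rad/s.
Step 2 — Component impedances:
  R: Z = R = 15.1 Ω
  C: Z = 1/(jωC) = -j/(ω·C) = 0 - j3.401 Ω
Step 3 — Series combination: Z_total = R + C = 15.1 - j3.401 Ω = 15.48∠-12.7° Ω.
Step 4 — Power factor: PF = cos(φ) = Re(Z)/|Z| = 15.1/15.478 = 0.9756.
Step 5 — Type: Im(Z) = -3.401 ⇒ leading (phase φ = -12.7°).

PF = 0.9756 (leading, φ = -12.7°)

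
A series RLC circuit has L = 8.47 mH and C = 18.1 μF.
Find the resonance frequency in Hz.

Step 1 — Resonance condition Im(Z)=0 gives ω₀ = 1/√(LC).
Step 2 — ω₀ = 1/√(0.00847·1.81e-05) = 2554 rad/s.
Step 3 — f₀ = ω₀/(2π) = 406.5 Hz.

f₀ = 406.5 Hz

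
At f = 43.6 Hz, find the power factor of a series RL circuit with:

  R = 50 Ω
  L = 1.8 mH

Step 1 — Angular frequency: ω = 2π·f = 2π·43.6 = 273.9 rad/s.
Step 2 — Component impedances:
  R: Z = R = 50 Ω
  L: Z = jωL = j·273.9·0.0018 = 0 + j0.4931 Ω
Step 3 — Series combination: Z_total = R + L = 50 + j0.4931 Ω = 50∠0.6° Ω.
Step 4 — Power factor: PF = cos(φ) = Re(Z)/|Z| = 50/50 = 1.
Step 5 — Type: Im(Z) = 0.4931 ⇒ lagging (phase φ = 0.6°).

PF = 1 (lagging, φ = 0.6°)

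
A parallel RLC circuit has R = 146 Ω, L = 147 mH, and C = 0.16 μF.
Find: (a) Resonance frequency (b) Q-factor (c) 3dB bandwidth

Step 1 — Resonance: ω₀ = 1/√(LC) = 1/√(0.147·1.6e-07) = 6521 rad/s.
Step 2 — f₀ = ω₀/(2π) = 1038 Hz.
Step 3 — Parallel Q: Q = R/(ω₀L) = 146/(6521·0.147) = 0.1523.
Step 4 — Bandwidth: Δω = ω₀/Q = 4.281e+04 rad/s; BW = Δω/(2π) = 6813 Hz.

(a) f₀ = 1038 Hz  (b) Q = 0.1523  (c) BW = 6813 Hz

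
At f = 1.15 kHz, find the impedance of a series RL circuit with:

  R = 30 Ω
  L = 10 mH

Step 1 — Angular frequency: ω = 2π·f = 2π·1150 = 7226 rad/s.
Step 2 — Component impedances:
  R: Z = R = 30 Ω
  L: Z = jωL = j·7226·0.01 = 0 + j72.26 Ω
Step 3 — Series combination: Z_total = R + L = 30 + j72.26 Ω = 78.24∠67.5° Ω.

Z = 30 + j72.26 Ω = 78.24∠67.5° Ω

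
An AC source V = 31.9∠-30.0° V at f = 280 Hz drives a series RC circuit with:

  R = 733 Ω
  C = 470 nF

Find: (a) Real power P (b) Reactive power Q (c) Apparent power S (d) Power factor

Step 1 — Angular frequency: ω = 2π·f = 2π·280 = 1759 rad/s.
Step 2 — Component impedances:
  R: Z = R = 733 Ω
  C: Z = 1/(jωC) = -j/(ω·C) = 0 - j1209 Ω
Step 3 — Series combination: Z_total = R + C = 733 - j1209 Ω = 1414∠-58.8° Ω.
Step 4 — Source phasor: V = 31.9∠-30.0° V = 27.63 - j15.95 V.
Step 5 — Current: I = V / Z = 0.01977 + j0.01086 A = 0.02256∠28.8° A.
Step 6 — Complex power: S = V·I* = 0.373 - j0.6154 VA.
Step 7 — Real power: P = Re(S) = 0.373 W.
Step 8 — Reactive power: Q = Im(S) = -0.6154 VAR.
Step 9 — Apparent power: |S| = 0.7196 VA.
Step 10 — Power factor: PF = P/|S| = 0.5183 (leading).

(a) P = 0.373 W  (b) Q = -0.6154 VAR  (c) S = 0.7196 VA  (d) PF = 0.5183 (leading)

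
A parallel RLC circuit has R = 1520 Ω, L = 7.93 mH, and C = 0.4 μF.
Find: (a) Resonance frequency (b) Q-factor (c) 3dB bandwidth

Step 1 — Resonance: ω₀ = 1/√(LC) = 1/√(0.00793·4e-07) = 1.776e+04 rad/s.
Step 2 — f₀ = ω₀/(2π) = 2826 Hz.
Step 3 — Parallel Q: Q = R/(ω₀L) = 1520/(1.776e+04·0.00793) = 10.8.
Step 4 — Bandwidth: Δω = ω₀/Q = 1645 rad/s; BW = Δω/(2π) = 261.8 Hz.

(a) f₀ = 2826 Hz  (b) Q = 10.8  (c) BW = 261.8 Hz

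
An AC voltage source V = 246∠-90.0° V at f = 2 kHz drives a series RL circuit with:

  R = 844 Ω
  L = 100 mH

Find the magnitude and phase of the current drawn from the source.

Step 1 — Angular frequency: ω = 2π·f = 2π·2000 = 1.257e+04 rad/s.
Step 2 — Component impedances:
  R: Z = R = 844 Ω
  L: Z = jωL = j·1.257e+04·0.1 = 0 + j1257 Ω
Step 3 — Series combination: Z_total = R + L = 844 + j1257 Ω = 1514∠56.1° Ω.
Step 4 — Source phasor: V = 246∠-90.0° V = 0 - j246 V.
Step 5 — Ohm's law: I = V / Z_total = (0 - j246) / (844 + j1257) = -0.1349 - j0.09061 A.
Step 6 — Convert to polar: |I| = 0.1625 A, ∠I = -146.1°.

I = 0.1625∠-146.1° A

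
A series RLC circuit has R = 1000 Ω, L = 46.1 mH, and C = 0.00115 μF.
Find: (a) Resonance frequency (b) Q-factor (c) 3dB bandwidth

Step 1 — Resonance: ω₀ = 1/√(LC) = 1/√(0.0461·1.15e-09) = 1.373e+05 rad/s.
Step 2 — f₀ = ω₀/(2π) = 2.186e+04 Hz.
Step 3 — Series Q: Q = ω₀L/R = 1.373e+05·0.0461/1000 = 6.331.
Step 4 — Bandwidth: Δω = ω₀/Q = 2.169e+04 rad/s; BW = Δω/(2π) = 3452 Hz.

(a) f₀ = 2.186e+04 Hz  (b) Q = 6.331  (c) BW = 3452 Hz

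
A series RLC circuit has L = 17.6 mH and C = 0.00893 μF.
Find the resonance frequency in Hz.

Step 1 — Resonance condition Im(Z)=0 gives ω₀ = 1/√(LC).
Step 2 — ω₀ = 1/√(0.0176·8.93e-09) = 7.977e+04 rad/s.
Step 3 — f₀ = ω₀/(2π) = 1.27e+04 Hz.

f₀ = 1.27e+04 Hz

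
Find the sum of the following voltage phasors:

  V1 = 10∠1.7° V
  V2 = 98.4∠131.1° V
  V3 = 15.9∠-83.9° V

Step 1 — Convert each phasor to rectangular form:
  V1 = 10·(cos(1.7°) + j·sin(1.7°)) = 9.996 + j0.2967 V
  V2 = 98.4·(cos(131.1°) + j·sin(131.1°)) = -64.69 + j74.15 V
  V3 = 15.9·(cos(-83.9°) + j·sin(-83.9°)) = 1.69 - j15.81 V
Step 2 — Sum components: V_total = -53 + j58.64 V.
Step 3 — Convert to polar: |V_total| = 79.04 V, ∠V_total = 132.1°.

V_total = 79.04∠132.1° V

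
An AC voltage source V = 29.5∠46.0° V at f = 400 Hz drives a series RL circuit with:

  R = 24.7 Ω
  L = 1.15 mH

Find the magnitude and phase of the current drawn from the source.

Step 1 — Angular frequency: ω = 2π·f = 2π·400 = 2513 rad/s.
Step 2 — Component impedances:
  R: Z = R = 24.7 Ω
  L: Z = jωL = j·2513·0.00115 = 0 + j2.89 Ω
Step 3 — Series combination: Z_total = R + L = 24.7 + j2.89 Ω = 24.87∠6.7° Ω.
Step 4 — Source phasor: V = 29.5∠46.0° V = 20.49 + j21.22 V.
Step 5 — Ohm's law: I = V / Z_total = (20.49 + j21.22) / (24.7 + j2.89) = 0.9176 + j0.7518 A.
Step 6 — Convert to polar: |I| = 1.186 A, ∠I = 39.3°.

I = 1.186∠39.3° A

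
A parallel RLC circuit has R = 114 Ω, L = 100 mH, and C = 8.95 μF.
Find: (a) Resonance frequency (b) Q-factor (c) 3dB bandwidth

Step 1 — Resonance: ω₀ = 1/√(LC) = 1/√(0.1·8.95e-06) = 1057 rad/s.
Step 2 — f₀ = ω₀/(2π) = 168.2 Hz.
Step 3 — Parallel Q: Q = R/(ω₀L) = 114/(1057·0.1) = 1.078.
Step 4 — Bandwidth: Δω = ω₀/Q = 980.1 rad/s; BW = Δω/(2π) = 156 Hz.

(a) f₀ = 168.2 Hz  (b) Q = 1.078  (c) BW = 156 Hz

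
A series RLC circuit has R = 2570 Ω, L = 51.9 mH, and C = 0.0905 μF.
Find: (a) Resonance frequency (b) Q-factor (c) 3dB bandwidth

Step 1 — Resonance condition Im(Z)=0 gives ω₀ = 1/√(LC).
Step 2 — ω₀ = 1/√(0.0519·9.05e-08) = 1.459e+04 rad/s.
Step 3 — f₀ = ω₀/(2π) = 2322 Hz.
Step 4 — Series Q: Q = ω₀L/R = 1.459e+04·0.0519/2570 = 0.2947.
Step 5 — 3dB bandwidth: Δω = ω₀/Q = 4.952e+04 rad/s; BW = Δω/(2π) = 7881 Hz.

(a) f₀ = 2322 Hz  (b) Q = 0.2947  (c) BW = 7881 Hz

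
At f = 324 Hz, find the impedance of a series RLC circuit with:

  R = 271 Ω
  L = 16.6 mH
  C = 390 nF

Step 1 — Angular frequency: ω = 2π·f = 2π·324 = 2036 rad/s.
Step 2 — Component impedances:
  R: Z = R = 271 Ω
  L: Z = jωL = j·2036·0.0166 = 0 + j33.79 Ω
  C: Z = 1/(jωC) = -j/(ω·C) = 0 - j1260 Ω
Step 3 — Series combination: Z_total = R + L + C = 271 - j1226 Ω = 1255∠-77.5° Ω.

Z = 271 - j1226 Ω = 1255∠-77.5° Ω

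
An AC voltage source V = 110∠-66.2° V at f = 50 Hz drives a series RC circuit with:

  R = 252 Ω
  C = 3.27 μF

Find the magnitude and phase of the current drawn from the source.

Step 1 — Angular frequency: ω = 2π·f = 2π·50 = 314.2 rad/s.
Step 2 — Component impedances:
  R: Z = R = 252 Ω
  C: Z = 1/(jωC) = -j/(ω·C) = 0 - j973.4 Ω
Step 3 — Series combination: Z_total = R + C = 252 - j973.4 Ω = 1006∠-75.5° Ω.
Step 4 — Source phasor: V = 110∠-66.2° V = 44.39 - j100.6 V.
Step 5 — Ohm's law: I = V / Z_total = (44.39 - j100.6) / (252 - j973.4) = 0.108 + j0.01765 A.
Step 6 — Convert to polar: |I| = 0.1094 A, ∠I = 9.3°.

I = 0.1094∠9.3° A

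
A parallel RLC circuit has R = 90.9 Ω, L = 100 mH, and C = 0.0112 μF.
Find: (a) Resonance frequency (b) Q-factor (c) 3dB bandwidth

Step 1 — Resonance: ω₀ = 1/√(LC) = 1/√(0.1·1.12e-08) = 2.988e+04 rad/s.
Step 2 — f₀ = ω₀/(2π) = 4756 Hz.
Step 3 — Parallel Q: Q = R/(ω₀L) = 90.9/(2.988e+04·0.1) = 0.03042.
Step 4 — Bandwidth: Δω = ω₀/Q = 9.822e+05 rad/s; BW = Δω/(2π) = 1.563e+05 Hz.

(a) f₀ = 4756 Hz  (b) Q = 0.03042  (c) BW = 1.563e+05 Hz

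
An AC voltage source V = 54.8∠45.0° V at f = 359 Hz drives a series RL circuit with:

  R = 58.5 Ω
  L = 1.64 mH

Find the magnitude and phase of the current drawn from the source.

Step 1 — Angular frequency: ω = 2π·f = 2π·359 = 2256 rad/s.
Step 2 — Component impedances:
  R: Z = R = 58.5 Ω
  L: Z = jωL = j·2256·0.00164 = 0 + j3.699 Ω
Step 3 — Series combination: Z_total = R + L = 58.5 + j3.699 Ω = 58.62∠3.6° Ω.
Step 4 — Source phasor: V = 54.8∠45.0° V = 38.75 + j38.75 V.
Step 5 — Ohm's law: I = V / Z_total = (38.75 + j38.75) / (58.5 + j3.699) = 0.7015 + j0.618 A.
Step 6 — Convert to polar: |I| = 0.9349 A, ∠I = 41.4°.

I = 0.9349∠41.4° A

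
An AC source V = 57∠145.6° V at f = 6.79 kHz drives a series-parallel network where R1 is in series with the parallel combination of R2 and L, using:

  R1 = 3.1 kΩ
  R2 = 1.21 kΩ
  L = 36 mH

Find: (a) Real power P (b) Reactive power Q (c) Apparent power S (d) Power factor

Step 1 — Angular frequency: ω = 2π·f = 2π·6790 = 4.266e+04 rad/s.
Step 2 — Component impedances:
  R1: Z = R = 3100 Ω
  R2: Z = R = 1210 Ω
  L: Z = jωL = j·4.266e+04·0.036 = 0 + j1536 Ω
Step 3 — Parallel branch: R2 || L = 1/(1/R2 + 1/L) = 746.6 + j588.2 Ω.
Step 4 — Series with R1: Z_total = R1 + (R2 || L) = 3847 + j588.2 Ω = 3891∠8.7° Ω.
Step 5 — Source phasor: V = 57∠145.6° V = -47.03 + j32.2 V.
Step 6 — Current: I = V / Z = -0.0107 + j0.01001 A = 0.01465∠136.9° A.
Step 7 — Complex power: S = V·I* = 0.8253 + j0.1262 VA.
Step 8 — Real power: P = Re(S) = 0.8253 W.
Step 9 — Reactive power: Q = Im(S) = 0.1262 VAR.
Step 10 — Apparent power: |S| = 0.8349 VA.
Step 11 — Power factor: PF = P/|S| = 0.9885 (lagging).

(a) P = 0.8253 W  (b) Q = 0.1262 VAR  (c) S = 0.8349 VA  (d) PF = 0.9885 (lagging)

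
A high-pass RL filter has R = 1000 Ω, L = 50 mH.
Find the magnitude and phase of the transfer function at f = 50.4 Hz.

Step 1 — Angular frequency: ω = 2π·50.4 = 316.7 rad/s.
Step 2 — Transfer function: H(jω) = jωL/(R + jωL).
Step 3 — Numerator jωL = j·15.83; denominator R + jωL = 1000 + j15.83.
Step 4 — H = 0.0002506 + j0.01583.
Step 5 — Magnitude: |H| = 0.01583 (-36.0 dB); phase: φ = 89.1°.

|H| = 0.01583 (-36.0 dB), φ = 89.1°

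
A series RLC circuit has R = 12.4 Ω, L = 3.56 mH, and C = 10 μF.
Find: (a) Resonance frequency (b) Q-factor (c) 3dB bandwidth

Step 1 — Resonance: ω₀ = 1/√(LC) = 1/√(0.00356·1e-05) = 5300 rad/s.
Step 2 — f₀ = ω₀/(2π) = 843.5 Hz.
Step 3 — Series Q: Q = ω₀L/R = 5300·0.00356/12.4 = 1.522.
Step 4 — Bandwidth: Δω = ω₀/Q = 3483 rad/s; BW = Δω/(2π) = 554.4 Hz.

(a) f₀ = 843.5 Hz  (b) Q = 1.522  (c) BW = 554.4 Hz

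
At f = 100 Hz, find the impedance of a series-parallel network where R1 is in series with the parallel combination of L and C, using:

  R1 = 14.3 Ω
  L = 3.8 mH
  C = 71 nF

Step 1 — Angular frequency: ω = 2π·f = 2π·100 = 628.3 rad/s.
Step 2 — Component impedances:
  R1: Z = R = 14.3 Ω
  L: Z = jωL = j·628.3·0.0038 = 0 + j2.388 Ω
  C: Z = 1/(jωC) = -j/(ω·C) = 0 - j2.242e+04 Ω
Step 3 — Parallel branch: L || C = 1/(1/L + 1/C) = 0 + j2.388 Ω.
Step 4 — Series with R1: Z_total = R1 + (L || C) = 14.3 + j2.388 Ω = 14.5∠9.5° Ω.

Z = 14.3 + j2.388 Ω = 14.5∠9.5° Ω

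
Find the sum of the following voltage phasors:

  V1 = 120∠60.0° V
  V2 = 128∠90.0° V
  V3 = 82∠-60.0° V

Step 1 — Convert each phasor to rectangular form:
  V1 = 120·(cos(60.0°) + j·sin(60.0°)) = 60 + j103.9 V
  V2 = 128·(cos(90.0°) + j·sin(90.0°)) = 0 + j128 V
  V3 = 82·(cos(-60.0°) + j·sin(-60.0°)) = 41 - j71.01 V
Step 2 — Sum components: V_total = 101 + j160.9 V.
Step 3 — Convert to polar: |V_total| = 190 V, ∠V_total = 57.9°.

V_total = 190∠57.9° V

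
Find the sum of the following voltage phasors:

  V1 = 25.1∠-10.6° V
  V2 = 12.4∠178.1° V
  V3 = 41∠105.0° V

Step 1 — Convert each phasor to rectangular form:
  V1 = 25.1·(cos(-10.6°) + j·sin(-10.6°)) = 24.67 - j4.617 V
  V2 = 12.4·(cos(178.1°) + j·sin(178.1°)) = -12.39 + j0.4111 V
  V3 = 41·(cos(105.0°) + j·sin(105.0°)) = -10.61 + j39.6 V
Step 2 — Sum components: V_total = 1.667 + j35.4 V.
Step 3 — Convert to polar: |V_total| = 35.44 V, ∠V_total = 87.3°.

V_total = 35.44∠87.3° V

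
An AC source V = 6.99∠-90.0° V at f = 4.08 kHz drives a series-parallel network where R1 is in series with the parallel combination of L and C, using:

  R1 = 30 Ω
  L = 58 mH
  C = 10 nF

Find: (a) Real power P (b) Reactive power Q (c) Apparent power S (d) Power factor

Step 1 — Angular frequency: ω = 2π·f = 2π·4080 = 2.564e+04 rad/s.
Step 2 — Component impedances:
  R1: Z = R = 30 Ω
  L: Z = jωL = j·2.564e+04·0.058 = 0 + j1487 Ω
  C: Z = 1/(jωC) = -j/(ω·C) = 0 - j3901 Ω
Step 3 — Parallel branch: L || C = 1/(1/L + 1/C) = 0 + j2403 Ω.
Step 4 — Series with R1: Z_total = R1 + (L || C) = 30 + j2403 Ω = 2403∠89.3° Ω.
Step 5 — Source phasor: V = 6.99∠-90.0° V = 0 - j6.99 V.
Step 6 — Current: I = V / Z = -0.002909 - j3.632e-05 A = 0.002909∠-179.3° A.
Step 7 — Complex power: S = V·I* = 0.0002539 + j0.02033 VA.
Step 8 — Real power: P = Re(S) = 0.0002539 W.
Step 9 — Reactive power: Q = Im(S) = 0.02033 VAR.
Step 10 — Apparent power: |S| = 0.02033 VA.
Step 11 — Power factor: PF = P/|S| = 0.01249 (lagging).

(a) P = 0.0002539 W  (b) Q = 0.02033 VAR  (c) S = 0.02033 VA  (d) PF = 0.01249 (lagging)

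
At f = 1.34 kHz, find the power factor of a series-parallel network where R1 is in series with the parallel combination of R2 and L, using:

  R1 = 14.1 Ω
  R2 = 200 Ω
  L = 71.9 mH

Step 1 — Angular frequency: ω = 2π·f = 2π·1340 = 8419 rad/s.
Step 2 — Component impedances:
  R1: Z = R = 14.1 Ω
  R2: Z = R = 200 Ω
  L: Z = jωL = j·8419·0.0719 = 0 + j605.4 Ω
Step 3 — Parallel branch: R2 || L = 1/(1/R2 + 1/L) = 180.3 + j59.57 Ω.
Step 4 — Series with R1: Z_total = R1 + (R2 || L) = 194.4 + j59.57 Ω = 203.3∠17.0° Ω.
Step 5 — Power factor: PF = cos(φ) = Re(Z)/|Z| = 194.42/203.34 = 0.9561.
Step 6 — Type: Im(Z) = 59.57 ⇒ lagging (phase φ = 17.0°).

PF = 0.9561 (lagging, φ = 17.0°)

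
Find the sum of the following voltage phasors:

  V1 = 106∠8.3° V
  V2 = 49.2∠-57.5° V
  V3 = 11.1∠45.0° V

Step 1 — Convert each phasor to rectangular form:
  V1 = 106·(cos(8.3°) + j·sin(8.3°)) = 104.9 + j15.3 V
  V2 = 49.2·(cos(-57.5°) + j·sin(-57.5°)) = 26.44 - j41.49 V
  V3 = 11.1·(cos(45.0°) + j·sin(45.0°)) = 7.849 + j7.849 V
Step 2 — Sum components: V_total = 139.2 - j18.34 V.
Step 3 — Convert to polar: |V_total| = 140.4 V, ∠V_total = -7.5°.

V_total = 140.4∠-7.5° V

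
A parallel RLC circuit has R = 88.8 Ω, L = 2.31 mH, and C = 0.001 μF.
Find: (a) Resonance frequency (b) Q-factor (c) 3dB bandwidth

Step 1 — Resonance: ω₀ = 1/√(LC) = 1/√(0.00231·1e-09) = 6.58e+05 rad/s.
Step 2 — f₀ = ω₀/(2π) = 1.047e+05 Hz.
Step 3 — Parallel Q: Q = R/(ω₀L) = 88.8/(6.58e+05·0.00231) = 0.05843.
Step 4 — Bandwidth: Δω = ω₀/Q = 1.126e+07 rad/s; BW = Δω/(2π) = 1.792e+06 Hz.

(a) f₀ = 1.047e+05 Hz  (b) Q = 0.05843  (c) BW = 1.792e+06 Hz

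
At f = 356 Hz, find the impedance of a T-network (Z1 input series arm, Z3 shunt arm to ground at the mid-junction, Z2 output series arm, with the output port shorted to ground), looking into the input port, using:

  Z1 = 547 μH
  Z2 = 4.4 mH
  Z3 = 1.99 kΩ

Step 1 — Angular frequency: ω = 2π·f = 2π·356 = 2237 rad/s.
Step 2 — Component impedances:
  Z1: Z = jωL = j·2237·0.000547 = 0 + j1.224 Ω
  Z2: Z = jωL = j·2237·0.0044 = 0 + j9.842 Ω
  Z3: Z = R = 1990 Ω
Step 3 — With the output port shorted to ground, the output series arm Z2 runs from the junction to ground; the shunt arm Z3 also runs from the junction to ground. They appear in parallel: Z3 || Z2 = 0.04867 + j9.842 Ω.
Step 4 — Series with input arm Z1: Z_in = Z1 + (Z3 || Z2) = 0.04867 + j11.07 Ω = 11.07∠89.7° Ω.

Z = 0.04867 + j11.07 Ω = 11.07∠89.7° Ω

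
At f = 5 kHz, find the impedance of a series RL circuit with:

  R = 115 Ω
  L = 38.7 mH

Step 1 — Angular frequency: ω = 2π·f = 2π·5000 = 3.142e+04 rad/s.
Step 2 — Component impedances:
  R: Z = R = 115 Ω
  L: Z = jωL = j·3.142e+04·0.0387 = 0 + j1216 Ω
Step 3 — Series combination: Z_total = R + L = 115 + j1216 Ω = 1221∠84.6° Ω.

Z = 115 + j1216 Ω = 1221∠84.6° Ω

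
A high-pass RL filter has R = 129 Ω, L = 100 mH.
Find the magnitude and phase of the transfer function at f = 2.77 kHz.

Step 1 — Angular frequency: ω = 2π·2770 = 1.74e+04 rad/s.
Step 2 — Transfer function: H(jω) = jωL/(R + jωL).
Step 3 — Numerator jωL = j·1740; denominator R + jωL = 129 + j1740.
Step 4 — H = 0.9945 + j0.07371.
Step 5 — Magnitude: |H| = 0.9973 (-0.0 dB); phase: φ = 4.2°.

|H| = 0.9973 (-0.0 dB), φ = 4.2°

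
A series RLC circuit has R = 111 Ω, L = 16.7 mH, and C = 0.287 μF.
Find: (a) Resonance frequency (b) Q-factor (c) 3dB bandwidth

Step 1 — Resonance: ω₀ = 1/√(LC) = 1/√(0.0167·2.87e-07) = 1.444e+04 rad/s.
Step 2 — f₀ = ω₀/(2π) = 2299 Hz.
Step 3 — Series Q: Q = ω₀L/R = 1.444e+04·0.0167/111 = 2.173.
Step 4 — Bandwidth: Δω = ω₀/Q = 6647 rad/s; BW = Δω/(2π) = 1058 Hz.

(a) f₀ = 2299 Hz  (b) Q = 2.173  (c) BW = 1058 Hz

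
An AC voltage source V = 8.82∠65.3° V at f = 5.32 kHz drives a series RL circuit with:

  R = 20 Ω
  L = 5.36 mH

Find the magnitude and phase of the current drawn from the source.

Step 1 — Angular frequency: ω = 2π·f = 2π·5320 = 3.343e+04 rad/s.
Step 2 — Component impedances:
  R: Z = R = 20 Ω
  L: Z = jωL = j·3.343e+04·0.00536 = 0 + j179.2 Ω
Step 3 — Series combination: Z_total = R + L = 20 + j179.2 Ω = 180.3∠83.6° Ω.
Step 4 — Source phasor: V = 8.82∠65.3° V = 3.686 + j8.013 V.
Step 5 — Ohm's law: I = V / Z_total = (3.686 + j8.013) / (20 + j179.2) = 0.04644 - j0.01539 A.
Step 6 — Convert to polar: |I| = 0.04892 A, ∠I = -18.3°.

I = 0.04892∠-18.3° A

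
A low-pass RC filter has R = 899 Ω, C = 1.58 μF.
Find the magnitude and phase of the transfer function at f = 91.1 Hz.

Step 1 — Angular frequency: ω = 2π·91.1 = 572.4 rad/s.
Step 2 — Transfer function: H(jω) = 1/(1 + jωRC).
Step 3 — Denominator: 1 + jωRC = 1 + j·572.4·899·1.58e-06 = 1 + j0.813.
Step 4 — H = 0.602 - j0.4895.
Step 5 — Magnitude: |H| = 0.7759 (-2.2 dB); phase: φ = -39.1°.

|H| = 0.7759 (-2.2 dB), φ = -39.1°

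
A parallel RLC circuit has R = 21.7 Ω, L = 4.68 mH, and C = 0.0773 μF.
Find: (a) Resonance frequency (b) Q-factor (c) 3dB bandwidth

Step 1 — Resonance: ω₀ = 1/√(LC) = 1/√(0.00468·7.73e-08) = 5.258e+04 rad/s.
Step 2 — f₀ = ω₀/(2π) = 8368 Hz.
Step 3 — Parallel Q: Q = R/(ω₀L) = 21.7/(5.258e+04·0.00468) = 0.08819.
Step 4 — Bandwidth: Δω = ω₀/Q = 5.962e+05 rad/s; BW = Δω/(2π) = 9.488e+04 Hz.

(a) f₀ = 8368 Hz  (b) Q = 0.08819  (c) BW = 9.488e+04 Hz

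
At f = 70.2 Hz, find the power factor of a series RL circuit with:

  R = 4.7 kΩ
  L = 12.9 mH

Step 1 — Angular frequency: ω = 2π·f = 2π·70.2 = 441.1 rad/s.
Step 2 — Component impedances:
  R: Z = R = 4700 Ω
  L: Z = jωL = j·441.1·0.0129 = 0 + j5.69 Ω
Step 3 — Series combination: Z_total = R + L = 4700 + j5.69 Ω = 4700∠0.1° Ω.
Step 4 — Power factor: PF = cos(φ) = Re(Z)/|Z| = 4700/4700 = 1.
Step 5 — Type: Im(Z) = 5.69 ⇒ lagging (phase φ = 0.1°).

PF = 1 (lagging, φ = 0.1°)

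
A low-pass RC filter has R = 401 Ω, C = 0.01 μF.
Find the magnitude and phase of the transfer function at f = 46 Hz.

Step 1 — Angular frequency: ω = 2π·46 = 289 rad/s.
Step 2 — Transfer function: H(jω) = 1/(1 + jωRC).
Step 3 — Denominator: 1 + jωRC = 1 + j·289·401·1e-08 = 1 + j0.001159.
Step 4 — H = 1 - j0.001159.
Step 5 — Magnitude: |H| = 1 (-0.0 dB); phase: φ = -0.1°.

|H| = 1 (-0.0 dB), φ = -0.1°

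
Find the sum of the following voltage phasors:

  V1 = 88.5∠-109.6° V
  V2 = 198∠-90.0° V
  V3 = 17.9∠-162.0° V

Step 1 — Convert each phasor to rectangular form:
  V1 = 88.5·(cos(-109.6°) + j·sin(-109.6°)) = -29.69 - j83.37 V
  V2 = 198·(cos(-90.0°) + j·sin(-90.0°)) = 0 - j198 V
  V3 = 17.9·(cos(-162.0°) + j·sin(-162.0°)) = -17.02 - j5.531 V
Step 2 — Sum components: V_total = -46.71 - j286.9 V.
Step 3 — Convert to polar: |V_total| = 290.7 V, ∠V_total = -99.2°.

V_total = 290.7∠-99.2° V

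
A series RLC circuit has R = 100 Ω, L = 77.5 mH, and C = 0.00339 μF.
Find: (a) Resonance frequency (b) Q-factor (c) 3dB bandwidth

Step 1 — Resonance condition Im(Z)=0 gives ω₀ = 1/√(LC).
Step 2 — ω₀ = 1/√(0.0775·3.39e-09) = 6.169e+04 rad/s.
Step 3 — f₀ = ω₀/(2π) = 9819 Hz.
Step 4 — Series Q: Q = ω₀L/R = 6.169e+04·0.0775/100 = 47.81.
Step 5 — 3dB bandwidth: Δω = ω₀/Q = 1290 rad/s; BW = Δω/(2π) = 205.4 Hz.

(a) f₀ = 9819 Hz  (b) Q = 47.81  (c) BW = 205.4 Hz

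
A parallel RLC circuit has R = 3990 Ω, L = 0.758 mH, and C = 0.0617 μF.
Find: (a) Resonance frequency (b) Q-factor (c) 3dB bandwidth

Step 1 — Resonance: ω₀ = 1/√(LC) = 1/√(0.000758·6.17e-08) = 1.462e+05 rad/s.
Step 2 — f₀ = ω₀/(2π) = 2.327e+04 Hz.
Step 3 — Parallel Q: Q = R/(ω₀L) = 3990/(1.462e+05·0.000758) = 36.
Step 4 — Bandwidth: Δω = ω₀/Q = 4062 rad/s; BW = Δω/(2π) = 646.5 Hz.

(a) f₀ = 2.327e+04 Hz  (b) Q = 36  (c) BW = 646.5 Hz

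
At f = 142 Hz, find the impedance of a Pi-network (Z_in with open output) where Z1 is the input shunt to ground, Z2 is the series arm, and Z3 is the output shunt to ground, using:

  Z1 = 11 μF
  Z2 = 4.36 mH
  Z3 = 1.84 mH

Step 1 — Angular frequency: ω = 2π·f = 2π·142 = 892.2 rad/s.
Step 2 — Component impedances:
  Z1: Z = 1/(jωC) = -j/(ω·C) = 0 - j101.9 Ω
  Z2: Z = jωL = j·892.2·0.00436 = 0 + j3.89 Ω
  Z3: Z = jωL = j·892.2·0.00184 = 0 + j1.642 Ω
Step 3 — With open output, the series arm Z2 and the output shunt Z3 appear in series to ground: Z2 + Z3 = 0 + j5.532 Ω.
Step 4 — Parallel with input shunt Z1: Z_in = Z1 || (Z2 + Z3) = 0 + j5.849 Ω = 5.849∠90.0° Ω.

Z = 0 + j5.849 Ω = 5.849∠90.0° Ω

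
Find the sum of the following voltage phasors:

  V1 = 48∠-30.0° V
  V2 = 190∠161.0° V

Step 1 — Convert each phasor to rectangular form:
  V1 = 48·(cos(-30.0°) + j·sin(-30.0°)) = 41.57 - j24 V
  V2 = 190·(cos(161.0°) + j·sin(161.0°)) = -179.6 + j61.86 V
Step 2 — Sum components: V_total = -138.1 + j37.86 V.
Step 3 — Convert to polar: |V_total| = 143.2 V, ∠V_total = 164.7°.

V_total = 143.2∠164.7° V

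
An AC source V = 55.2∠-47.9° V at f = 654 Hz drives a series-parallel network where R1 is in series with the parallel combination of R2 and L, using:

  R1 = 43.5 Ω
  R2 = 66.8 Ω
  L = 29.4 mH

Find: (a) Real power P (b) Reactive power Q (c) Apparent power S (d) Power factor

Step 1 — Angular frequency: ω = 2π·f = 2π·654 = 4109 rad/s.
Step 2 — Component impedances:
  R1: Z = R = 43.5 Ω
  R2: Z = R = 66.8 Ω
  L: Z = jωL = j·4109·0.0294 = 0 + j120.8 Ω
Step 3 — Parallel branch: R2 || L = 1/(1/R2 + 1/L) = 51.16 + j28.29 Ω.
Step 4 — Series with R1: Z_total = R1 + (R2 || L) = 94.66 + j28.29 Ω = 98.8∠16.6° Ω.
Step 5 — Source phasor: V = 55.2∠-47.9° V = 37.01 - j40.96 V.
Step 6 — Current: I = V / Z = 0.2402 - j0.5045 A = 0.5587∠-64.5° A.
Step 7 — Complex power: S = V·I* = 29.55 + j8.831 VA.
Step 8 — Real power: P = Re(S) = 29.55 W.
Step 9 — Reactive power: Q = Im(S) = 8.831 VAR.
Step 10 — Apparent power: |S| = 30.84 VA.
Step 11 — Power factor: PF = P/|S| = 0.9581 (lagging).

(a) P = 29.55 W  (b) Q = 8.831 VAR  (c) S = 30.84 VA  (d) PF = 0.9581 (lagging)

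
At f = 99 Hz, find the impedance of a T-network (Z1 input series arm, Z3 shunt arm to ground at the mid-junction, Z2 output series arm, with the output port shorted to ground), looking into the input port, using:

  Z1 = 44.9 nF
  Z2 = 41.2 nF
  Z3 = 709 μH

Step 1 — Angular frequency: ω = 2π·f = 2π·99 = 622 rad/s.
Step 2 — Component impedances:
  Z1: Z = 1/(jωC) = -j/(ω·C) = 0 - j3.58e+04 Ω
  Z2: Z = 1/(jωC) = -j/(ω·C) = 0 - j3.902e+04 Ω
  Z3: Z = jωL = j·622·0.000709 = 0 + j0.441 Ω
Step 3 — With the output port shorted to ground, the output series arm Z2 runs from the junction to ground; the shunt arm Z3 also runs from the junction to ground. They appear in parallel: Z3 || Z2 = 0 + j0.441 Ω.
Step 4 — Series with input arm Z1: Z_in = Z1 + (Z3 || Z2) = 0 - j3.58e+04 Ω = 3.58e+04∠-90.0° Ω.

Z = 0 - j3.58e+04 Ω = 3.58e+04∠-90.0° Ω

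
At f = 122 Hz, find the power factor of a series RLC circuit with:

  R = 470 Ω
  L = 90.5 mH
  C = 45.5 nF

Step 1 — Angular frequency: ω = 2π·f = 2π·122 = 766.5 rad/s.
Step 2 — Component impedances:
  R: Z = R = 470 Ω
  L: Z = jωL = j·766.5·0.0905 = 0 + j69.37 Ω
  C: Z = 1/(jωC) = -j/(ω·C) = 0 - j2.867e+04 Ω
Step 3 — Series combination: Z_total = R + L + C = 470 - j2.86e+04 Ω = 2.861e+04∠-89.1° Ω.
Step 4 — Power factor: PF = cos(φ) = Re(Z)/|Z| = 470/2.861e+04 = 0.01643.
Step 5 — Type: Im(Z) = -2.86e+04 ⇒ leading (phase φ = -89.1°).

PF = 0.01643 (leading, φ = -89.1°)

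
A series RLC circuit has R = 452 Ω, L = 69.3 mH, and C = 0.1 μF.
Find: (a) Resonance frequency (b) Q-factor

Step 1 — Resonance condition Im(Z)=0 gives ω₀ = 1/√(LC).
Step 2 — ω₀ = 1/√(0.0693·1e-07) = 1.201e+04 rad/s.
Step 3 — f₀ = ω₀/(2π) = 1912 Hz.
Step 4 — Series Q: Q = ω₀L/R = 1.201e+04·0.0693/452 = 1.842.

(a) f₀ = 1912 Hz  (b) Q = 1.842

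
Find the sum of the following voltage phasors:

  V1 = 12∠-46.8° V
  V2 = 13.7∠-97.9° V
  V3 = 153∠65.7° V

Step 1 — Convert each phasor to rectangular form:
  V1 = 12·(cos(-46.8°) + j·sin(-46.8°)) = 8.215 - j8.748 V
  V2 = 13.7·(cos(-97.9°) + j·sin(-97.9°)) = -1.883 - j13.57 V
  V3 = 153·(cos(65.7°) + j·sin(65.7°)) = 62.96 + j139.4 V
Step 2 — Sum components: V_total = 69.29 + j117.1 V.
Step 3 — Convert to polar: |V_total| = 136.1 V, ∠V_total = 59.4°.

V_total = 136.1∠59.4° V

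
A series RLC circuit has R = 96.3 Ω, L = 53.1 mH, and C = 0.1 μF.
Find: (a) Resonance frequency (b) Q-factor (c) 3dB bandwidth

Step 1 — Resonance: ω₀ = 1/√(LC) = 1/√(0.0531·1e-07) = 1.372e+04 rad/s.
Step 2 — f₀ = ω₀/(2π) = 2184 Hz.
Step 3 — Series Q: Q = ω₀L/R = 1.372e+04·0.0531/96.3 = 7.567.
Step 4 — Bandwidth: Δω = ω₀/Q = 1814 rad/s; BW = Δω/(2π) = 288.6 Hz.

(a) f₀ = 2184 Hz  (b) Q = 7.567  (c) BW = 288.6 Hz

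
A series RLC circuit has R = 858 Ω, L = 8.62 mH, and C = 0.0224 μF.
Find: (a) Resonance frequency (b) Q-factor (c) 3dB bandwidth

Step 1 — Resonance: ω₀ = 1/√(LC) = 1/√(0.00862·2.24e-08) = 7.197e+04 rad/s.
Step 2 — f₀ = ω₀/(2π) = 1.145e+04 Hz.
Step 3 — Series Q: Q = ω₀L/R = 7.197e+04·0.00862/858 = 0.723.
Step 4 — Bandwidth: Δω = ω₀/Q = 9.954e+04 rad/s; BW = Δω/(2π) = 1.584e+04 Hz.

(a) f₀ = 1.145e+04 Hz  (b) Q = 0.723  (c) BW = 1.584e+04 Hz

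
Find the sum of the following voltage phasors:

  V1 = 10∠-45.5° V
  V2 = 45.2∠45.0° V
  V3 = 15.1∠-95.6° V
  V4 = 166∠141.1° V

Step 1 — Convert each phasor to rectangular form:
  V1 = 10·(cos(-45.5°) + j·sin(-45.5°)) = 7.009 - j7.133 V
  V2 = 45.2·(cos(45.0°) + j·sin(45.0°)) = 31.96 + j31.96 V
  V3 = 15.1·(cos(-95.6°) + j·sin(-95.6°)) = -1.474 - j15.03 V
  V4 = 166·(cos(141.1°) + j·sin(141.1°)) = -129.2 + j104.2 V
Step 2 — Sum components: V_total = -91.69 + j114 V.
Step 3 — Convert to polar: |V_total| = 146.3 V, ∠V_total = 128.8°.

V_total = 146.3∠128.8° V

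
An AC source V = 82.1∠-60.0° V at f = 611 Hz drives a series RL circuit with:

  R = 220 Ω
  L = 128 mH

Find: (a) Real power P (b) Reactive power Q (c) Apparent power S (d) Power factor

Step 1 — Angular frequency: ω = 2π·f = 2π·611 = 3839 rad/s.
Step 2 — Component impedances:
  R: Z = R = 220 Ω
  L: Z = jωL = j·3839·0.128 = 0 + j491.4 Ω
Step 3 — Series combination: Z_total = R + L = 220 + j491.4 Ω = 538.4∠65.9° Ω.
Step 4 — Source phasor: V = 82.1∠-60.0° V = 41.05 - j71.1 V.
Step 5 — Current: I = V / Z = -0.08938 - j0.1236 A = 0.1525∠-125.9° A.
Step 6 — Complex power: S = V·I* = 5.116 + j11.43 VA.
Step 7 — Real power: P = Re(S) = 5.116 W.
Step 8 — Reactive power: Q = Im(S) = 11.43 VAR.
Step 9 — Apparent power: |S| = 12.52 VA.
Step 10 — Power factor: PF = P/|S| = 0.4086 (lagging).

(a) P = 5.116 W  (b) Q = 11.43 VAR  (c) S = 12.52 VA  (d) PF = 0.4086 (lagging)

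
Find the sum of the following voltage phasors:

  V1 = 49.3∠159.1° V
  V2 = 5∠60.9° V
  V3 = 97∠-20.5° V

Step 1 — Convert each phasor to rectangular form:
  V1 = 49.3·(cos(159.1°) + j·sin(159.1°)) = -46.06 + j17.59 V
  V2 = 5·(cos(60.9°) + j·sin(60.9°)) = 2.432 + j4.369 V
  V3 = 97·(cos(-20.5°) + j·sin(-20.5°)) = 90.86 - j33.97 V
Step 2 — Sum components: V_total = 47.23 - j12.01 V.
Step 3 — Convert to polar: |V_total| = 48.74 V, ∠V_total = -14.3°.

V_total = 48.74∠-14.3° V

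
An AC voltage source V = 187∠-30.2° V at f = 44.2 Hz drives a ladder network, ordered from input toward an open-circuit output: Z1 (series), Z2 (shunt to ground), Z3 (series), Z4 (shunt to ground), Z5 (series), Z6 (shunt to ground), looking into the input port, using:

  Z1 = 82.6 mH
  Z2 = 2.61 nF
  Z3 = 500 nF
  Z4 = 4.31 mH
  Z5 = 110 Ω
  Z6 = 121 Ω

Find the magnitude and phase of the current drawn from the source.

Step 1 — Angular frequency: ω = 2π·f = 2π·44.2 = 277.7 rad/s.
Step 2 — Component impedances:
  Z1: Z = jωL = j·277.7·0.0826 = 0 + j22.94 Ω
  Z2: Z = 1/(jωC) = -j/(ω·C) = 0 - j1.38e+06 Ω
  Z3: Z = 1/(jωC) = -j/(ω·C) = 0 - j7202 Ω
  Z4: Z = jωL = j·277.7·0.00431 = 0 + j1.197 Ω
  Z5: Z = R = 110 Ω
  Z6: Z = R = 121 Ω
Step 3 — Ladder network (open output): work backward from the far end, alternating series and parallel combinations. Z_in = 0.006138 - j7140 Ω = 7140∠-90.0° Ω.
Step 4 — Source phasor: V = 187∠-30.2° V = 161.6 - j94.06 V.
Step 5 — Ohm's law: I = V / Z_total = (161.6 - j94.06) / (0.006138 - j7140) = 0.01317 + j0.02264 A.
Step 6 — Convert to polar: |I| = 0.02619 A, ∠I = 59.8°.

I = 0.02619∠59.8° A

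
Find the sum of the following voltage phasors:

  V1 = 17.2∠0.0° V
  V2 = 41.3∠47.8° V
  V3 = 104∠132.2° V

Step 1 — Convert each phasor to rectangular form:
  V1 = 17.2·(cos(0.0°) + j·sin(0.0°)) = 17.2 V
  V2 = 41.3·(cos(47.8°) + j·sin(47.8°)) = 27.74 + j30.6 V
  V3 = 104·(cos(132.2°) + j·sin(132.2°)) = -69.86 + j77.04 V
Step 2 — Sum components: V_total = -24.92 + j107.6 V.
Step 3 — Convert to polar: |V_total| = 110.5 V, ∠V_total = 103.0°.

V_total = 110.5∠103.0° V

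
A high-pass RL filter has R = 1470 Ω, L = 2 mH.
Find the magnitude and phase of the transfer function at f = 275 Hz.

Step 1 — Angular frequency: ω = 2π·275 = 1728 rad/s.
Step 2 — Transfer function: H(jω) = jωL/(R + jωL).
Step 3 — Numerator jωL = j·3.456; denominator R + jωL = 1470 + j3.456.
Step 4 — H = 5.526e-06 + j0.002351.
Step 5 — Magnitude: |H| = 0.002351 (-52.6 dB); phase: φ = 89.9°.

|H| = 0.002351 (-52.6 dB), φ = 89.9°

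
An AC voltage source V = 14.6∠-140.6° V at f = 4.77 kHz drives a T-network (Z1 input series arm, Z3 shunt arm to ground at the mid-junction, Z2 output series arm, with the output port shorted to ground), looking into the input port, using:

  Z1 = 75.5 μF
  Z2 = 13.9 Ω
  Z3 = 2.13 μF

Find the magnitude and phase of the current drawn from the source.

Step 1 — Angular frequency: ω = 2π·f = 2π·4770 = 2.997e+04 rad/s.
Step 2 — Component impedances:
  Z1: Z = 1/(jωC) = -j/(ω·C) = 0 - j0.4419 Ω
  Z2: Z = R = 13.9 Ω
  Z3: Z = 1/(jωC) = -j/(ω·C) = 0 - j15.66 Ω
Step 3 — With the output port shorted to ground, the output series arm Z2 runs from the junction to ground; the shunt arm Z3 also runs from the junction to ground. They appear in parallel: Z3 || Z2 = 7.777 - j6.901 Ω.
Step 4 — Series with input arm Z1: Z_in = Z1 + (Z3 || Z2) = 7.777 - j7.343 Ω = 10.7∠-43.4° Ω.
Step 5 — Source phasor: V = 14.6∠-140.6° V = -11.28 - j9.267 V.
Step 6 — Ohm's law: I = V / Z_total = (-11.28 - j9.267) / (7.777 - j7.343) = -0.1721 - j1.354 A.
Step 7 — Convert to polar: |I| = 1.365 A, ∠I = -97.2°.

I = 1.365∠-97.2° A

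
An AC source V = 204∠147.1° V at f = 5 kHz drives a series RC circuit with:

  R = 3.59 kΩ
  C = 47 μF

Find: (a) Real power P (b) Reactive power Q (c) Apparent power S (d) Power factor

Step 1 — Angular frequency: ω = 2π·f = 2π·5000 = 3.142e+04 rad/s.
Step 2 — Component impedances:
  R: Z = R = 3590 Ω
  C: Z = 1/(jωC) = -j/(ω·C) = 0 - j0.6773 Ω
Step 3 — Series combination: Z_total = R + C = 3590 - j0.6773 Ω = 3590∠-0.0° Ω.
Step 4 — Source phasor: V = 204∠147.1° V = -171.3 + j110.8 V.
Step 5 — Current: I = V / Z = -0.04772 + j0.03086 A = 0.05682∠147.1° A.
Step 6 — Complex power: S = V·I* = 11.59 - j0.002187 VA.
Step 7 — Real power: P = Re(S) = 11.59 W.
Step 8 — Reactive power: Q = Im(S) = -0.002187 VAR.
Step 9 — Apparent power: |S| = 11.59 VA.
Step 10 — Power factor: PF = P/|S| = 1 (leading).

(a) P = 11.59 W  (b) Q = -0.002187 VAR  (c) S = 11.59 VA  (d) PF = 1 (leading)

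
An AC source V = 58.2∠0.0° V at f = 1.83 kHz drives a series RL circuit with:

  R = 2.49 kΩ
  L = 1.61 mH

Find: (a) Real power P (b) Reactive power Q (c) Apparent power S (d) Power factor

Step 1 — Angular frequency: ω = 2π·f = 2π·1830 = 1.15e+04 rad/s.
Step 2 — Component impedances:
  R: Z = R = 2490 Ω
  L: Z = jωL = j·1.15e+04·0.00161 = 0 + j18.51 Ω
Step 3 — Series combination: Z_total = R + L = 2490 + j18.51 Ω = 2490∠0.4° Ω.
Step 4 — Source phasor: V = 58.2∠0.0° V = 58.2 V.
Step 5 — Current: I = V / Z = 0.02337 - j0.0001738 A = 0.02337∠-0.4° A.
Step 6 — Complex power: S = V·I* = 1.36 + j0.01011 VA.
Step 7 — Real power: P = Re(S) = 1.36 W.
Step 8 — Reactive power: Q = Im(S) = 0.01011 VAR.
Step 9 — Apparent power: |S| = 1.36 VA.
Step 10 — Power factor: PF = P/|S| = 1 (lagging).

(a) P = 1.36 W  (b) Q = 0.01011 VAR  (c) S = 1.36 VA  (d) PF = 1 (lagging)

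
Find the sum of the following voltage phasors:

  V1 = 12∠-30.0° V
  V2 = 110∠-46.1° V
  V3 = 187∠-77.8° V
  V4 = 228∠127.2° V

Step 1 — Convert each phasor to rectangular form:
  V1 = 12·(cos(-30.0°) + j·sin(-30.0°)) = 10.39 - j6 V
  V2 = 110·(cos(-46.1°) + j·sin(-46.1°)) = 76.27 - j79.26 V
  V3 = 187·(cos(-77.8°) + j·sin(-77.8°)) = 39.52 - j182.8 V
  V4 = 228·(cos(127.2°) + j·sin(127.2°)) = -137.8 + j181.6 V
Step 2 — Sum components: V_total = -11.66 - j86.43 V.
Step 3 — Convert to polar: |V_total| = 87.21 V, ∠V_total = -97.7°.

V_total = 87.21∠-97.7° V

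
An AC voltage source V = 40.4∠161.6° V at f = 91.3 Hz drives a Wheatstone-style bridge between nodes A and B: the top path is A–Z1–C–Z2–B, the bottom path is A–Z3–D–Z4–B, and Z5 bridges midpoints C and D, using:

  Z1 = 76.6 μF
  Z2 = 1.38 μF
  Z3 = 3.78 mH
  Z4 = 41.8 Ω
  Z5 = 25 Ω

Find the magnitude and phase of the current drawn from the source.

Step 1 — Angular frequency: ω = 2π·f = 2π·91.3 = 573.7 rad/s.
Step 2 — Component impedances:
  Z1: Z = 1/(jωC) = -j/(ω·C) = 0 - j22.76 Ω
  Z2: Z = 1/(jωC) = -j/(ω·C) = 0 - j1263 Ω
  Z3: Z = jωL = j·573.7·0.00378 = 0 + j2.168 Ω
  Z4: Z = R = 41.8 Ω
  Z5: Z = R = 25 Ω
Step 3 — Bridge requires nodal analysis (the Z5 bridge couples midpoints C and D, so the two paths cannot be reduced to a simple series/parallel combination). Setting node B to ground and injecting 1 A at node A, the 3-node admittance system at A, C, D solves to V_A = Z_AB = 41.94 + j0.9598 Ω = 41.95∠1.3° Ω.
Step 4 — Source phasor: V = 40.4∠161.6° V = -38.33 + j12.75 V.
Step 5 — Ohm's law: I = V / Z_total = (-38.33 + j12.75) / (41.94 + j0.9598) = -0.9066 + j0.3248 A.
Step 6 — Convert to polar: |I| = 0.963 A, ∠I = 160.3°.

I = 0.963∠160.3° A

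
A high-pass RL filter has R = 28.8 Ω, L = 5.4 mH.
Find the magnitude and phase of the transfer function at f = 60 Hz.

Step 1 — Angular frequency: ω = 2π·60 = 377 rad/s.
Step 2 — Transfer function: H(jω) = jωL/(R + jωL).
Step 3 — Numerator jωL = j·2.036; denominator R + jωL = 28.8 + j2.036.
Step 4 — H = 0.004972 + j0.07033.
Step 5 — Magnitude: |H| = 0.07051 (-23.0 dB); phase: φ = 86.0°.

|H| = 0.07051 (-23.0 dB), φ = 86.0°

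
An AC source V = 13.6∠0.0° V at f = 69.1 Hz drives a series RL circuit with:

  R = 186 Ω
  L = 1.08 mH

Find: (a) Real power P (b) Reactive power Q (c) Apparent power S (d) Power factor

Step 1 — Angular frequency: ω = 2π·f = 2π·69.1 = 434.2 rad/s.
Step 2 — Component impedances:
  R: Z = R = 186 Ω
  L: Z = jωL = j·434.2·0.00108 = 0 + j0.4689 Ω
Step 3 — Series combination: Z_total = R + L = 186 + j0.4689 Ω = 186∠0.1° Ω.
Step 4 — Source phasor: V = 13.6∠0.0° V = 13.6 V.
Step 5 — Current: I = V / Z = 0.07312 - j0.0001843 A = 0.07312∠-0.1° A.
Step 6 — Complex power: S = V·I* = 0.9944 + j0.002507 VA.
Step 7 — Real power: P = Re(S) = 0.9944 W.
Step 8 — Reactive power: Q = Im(S) = 0.002507 VAR.
Step 9 — Apparent power: |S| = 0.9944 VA.
Step 10 — Power factor: PF = P/|S| = 1 (lagging).

(a) P = 0.9944 W  (b) Q = 0.002507 VAR  (c) S = 0.9944 VA  (d) PF = 1 (lagging)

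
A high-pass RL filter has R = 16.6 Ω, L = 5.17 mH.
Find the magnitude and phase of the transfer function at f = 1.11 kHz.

Step 1 — Angular frequency: ω = 2π·1110 = 6974 rad/s.
Step 2 — Transfer function: H(jω) = jωL/(R + jωL).
Step 3 — Numerator jωL = j·36.06; denominator R + jωL = 16.6 + j36.06.
Step 4 — H = 0.8251 + j0.3799.
Step 5 — Magnitude: |H| = 0.9084 (-0.8 dB); phase: φ = 24.7°.

|H| = 0.9084 (-0.8 dB), φ = 24.7°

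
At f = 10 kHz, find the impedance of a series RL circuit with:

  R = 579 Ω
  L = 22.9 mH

Step 1 — Angular frequency: ω = 2π·f = 2π·1e+04 = 6.283e+04 rad/s.
Step 2 — Component impedances:
  R: Z = R = 579 Ω
  L: Z = jωL = j·6.283e+04·0.0229 = 0 + j1439 Ω
Step 3 — Series combination: Z_total = R + L = 579 + j1439 Ω = 1551∠68.1° Ω.

Z = 579 + j1439 Ω = 1551∠68.1° Ω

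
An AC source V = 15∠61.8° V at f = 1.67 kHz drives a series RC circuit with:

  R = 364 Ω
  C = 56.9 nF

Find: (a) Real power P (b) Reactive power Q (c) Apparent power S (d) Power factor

Step 1 — Angular frequency: ω = 2π·f = 2π·1670 = 1.049e+04 rad/s.
Step 2 — Component impedances:
  R: Z = R = 364 Ω
  C: Z = 1/(jωC) = -j/(ω·C) = 0 - j1675 Ω
Step 3 — Series combination: Z_total = R + C = 364 - j1675 Ω = 1714∠-77.7° Ω.
Step 4 — Source phasor: V = 15∠61.8° V = 7.088 + j13.22 V.
Step 5 — Current: I = V / Z = -0.006658 + j0.005679 A = 0.008751∠139.5° A.
Step 6 — Complex power: S = V·I* = 0.02788 - j0.1283 VA.
Step 7 — Real power: P = Re(S) = 0.02788 W.
Step 8 — Reactive power: Q = Im(S) = -0.1283 VAR.
Step 9 — Apparent power: |S| = 0.1313 VA.
Step 10 — Power factor: PF = P/|S| = 0.2124 (leading).

(a) P = 0.02788 W  (b) Q = -0.1283 VAR  (c) S = 0.1313 VA  (d) PF = 0.2124 (leading)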